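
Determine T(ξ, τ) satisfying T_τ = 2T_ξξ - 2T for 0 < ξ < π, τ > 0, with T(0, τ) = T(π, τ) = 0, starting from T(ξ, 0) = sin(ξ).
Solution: Substitute T = exp(-2τ)u, i.e. u = exp(2τ)T.
By the product rule, T_τ = exp(-2τ)(u_τ - 2u), T_ξξ = exp(-2τ)u_ξξ.
Substituting into the PDE and dividing by exp(-2τ): u_τ - 2u = 2u_ξξ - 2u.
The lower-order terms cancel, leaving the standard heat equation u_τ = 2u_ξξ.
Initial data for u: u(ξ,0) = T(ξ,0) = sin(ξ). The boundary conditions carry over: u(0,τ) = u(π,τ) = 0.
Solve for u:
  Using separation of variables u = X(ξ)G(τ):
  Eigenfunctions: sin(nξ), n = 1, 2, 3, ...
  General solution: u(ξ, τ) = Σ c_n sin(nξ) exp(-2n² τ)
  Matching u(ξ,0) = sin(ξ) term by term: c_1=1.
Hence u(ξ,τ) = exp(-2τ)sin(ξ).
Transform back: T(ξ,τ) = exp(-2τ)u(ξ,τ).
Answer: T(ξ, τ) = exp(-4τ)sin(ξ)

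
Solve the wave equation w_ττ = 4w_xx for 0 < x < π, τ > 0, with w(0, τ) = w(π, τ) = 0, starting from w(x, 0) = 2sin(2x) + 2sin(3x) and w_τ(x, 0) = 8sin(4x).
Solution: Separating variables: w = Σ [A_n cos(ω_n τ) + B_n sin(ω_n τ)] sin(nx), ω_n = 2n. From ICs (B_n = velocity coefficient / ω_n): A_2=2, A_3=2, B_4=1.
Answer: w(x, τ) = 2sin(2x)cos(4τ) + 2sin(3x)cos(6τ) + sin(4x)sin(8τ)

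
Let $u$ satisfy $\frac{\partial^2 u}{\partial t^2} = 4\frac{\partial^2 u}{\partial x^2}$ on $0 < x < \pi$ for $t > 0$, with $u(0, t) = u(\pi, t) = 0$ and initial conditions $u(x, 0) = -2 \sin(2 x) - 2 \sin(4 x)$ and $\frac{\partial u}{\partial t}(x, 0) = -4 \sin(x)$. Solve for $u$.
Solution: Using separation of variables $u = X(x)T(t)$:
Eigenfunctions: $\sin(nx)$, $n = 1, 2, 3, \ldots$
General solution: $u(x, t) = \sum [A_n \cos(2n t) + B_n \sin(2n t)] \sin(nx)$
From $u(x,0) = -2 \sin(2 x) - 2 \sin(4 x)$: $A_2=-2, A_4=-2$. From $u_t(x,0) = -4 \sin(x)$, using $u_t(x,0) = \sum \omega_n B_n \sin(nx)$ with $\omega_n = 2n$: $B_1 = (-4)/2 = -2$.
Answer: $u(x, t) = -2 \sin(2 t) \sin(x) - 2 \sin(2 x) \cos(4 t) - 2 \sin(4 x) \cos(8 t)$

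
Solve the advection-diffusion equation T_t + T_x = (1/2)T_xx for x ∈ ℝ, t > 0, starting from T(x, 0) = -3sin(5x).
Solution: Change to a moving frame: let η = x - t, σ = t and write T(x,t) = u(η,σ).
By the chain rule T_t = u_σ - u_η, T_x = u_η, T_xx = u_ηη.
Then T_t + T_x = u_σ: the advection term cancels and the PDE becomes the heat equation u_σ = (1/2)u_ηη on η ∈ ℝ.
Initial data: u(η,0) = T(η,0) = -3sin(5η).
On η ∈ ℝ each mode satisfies (sin(nη))″ = -n² sin(nη), so exp(-n²σ/2) sin(nη) solves the heat equation; by superposition u(η,σ) = Σ c_n exp(-n²σ/2) sin(nη).
Reading off the coefficients: c_5=-3, so u(η,σ) = -3exp(-25σ/2)sin(5η).
Substituting back η = x - t, σ = t: T(x,t) = u(x - t, t).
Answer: T(x, t) = 3exp(-25t/2)sin(5t - 5x)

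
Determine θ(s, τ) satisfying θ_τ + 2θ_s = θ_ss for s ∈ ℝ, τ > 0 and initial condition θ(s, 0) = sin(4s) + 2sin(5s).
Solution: Change to a moving frame: let η = s - 2τ, σ = τ and write θ(s,τ) = u(η,σ).
By the chain rule θ_τ = u_σ - 2u_η, θ_s = u_η, θ_ss = u_ηη.
Then θ_τ + 2θ_s = u_σ: the advection term cancels and the PDE becomes the heat equation u_σ = u_ηη on η ∈ ℝ.
Initial data: u(η,0) = θ(η,0) = sin(4η) + 2sin(5η).
On η ∈ ℝ each mode satisfies (sin(nη))″ = -n² sin(nη), so exp(-n²σ) sin(nη) solves the heat equation; by superposition u(η,σ) = Σ c_n exp(-n²σ) sin(nη).
Reading off the coefficients: c_4=1, c_5=2, so u(η,σ) = exp(-16σ)sin(4η) + 2exp(-25σ)sin(5η).
Substituting back η = s - 2τ, σ = τ: θ(s,τ) = u(s - 2τ, τ).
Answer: θ(s, τ) = exp(-16τ)sin(4s - 8τ) + 2exp(-25τ)sin(5s - 10τ)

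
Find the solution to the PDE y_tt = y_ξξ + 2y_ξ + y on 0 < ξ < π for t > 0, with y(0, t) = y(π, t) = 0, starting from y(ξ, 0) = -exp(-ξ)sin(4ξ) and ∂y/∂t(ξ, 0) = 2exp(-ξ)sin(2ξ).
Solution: Substitute y = exp(-ξ)u.
Then y_ξ = exp(-ξ)(u_ξ - u), y_ξξ = exp(-ξ)(u_ξξ - 2u_ξ + u), y_tt = exp(-ξ)u_tt; substituting and dividing by exp(-ξ), the lower-order terms cancel: u_tt = u_ξξ (standard wave equation).
Data for u: u(ξ,0) = exp(ξ)y(ξ,0) = -sin(4ξ); u_t(ξ,0) = exp(ξ)y_t(ξ,0) = 2sin(2ξ). The boundary conditions carry over: u(0,t) = u(π,t) = 0.
Separating variables: u = Σ [A_n cos(ω_n t) + B_n sin(ω_n t)] sin(nξ), ω_n = n. From ICs (B_n = velocity coefficient / ω_n): A_4=-1, B_2=1.
So u(ξ,t) = sin(2t)sin(2ξ) - sin(4ξ)cos(4t), and y(ξ,t) = exp(-ξ)u(ξ,t).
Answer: y(ξ, t) = exp(-ξ)sin(2t)sin(2ξ) - exp(-ξ)sin(4ξ)cos(4t)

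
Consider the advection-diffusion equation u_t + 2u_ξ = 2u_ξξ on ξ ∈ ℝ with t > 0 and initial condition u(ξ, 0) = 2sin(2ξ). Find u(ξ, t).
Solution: Change to a moving frame: let η = ξ - 2t, σ = t and write u(ξ,t) = w(η,σ).
By the chain rule u_t = w_σ - 2w_η, u_ξ = w_η, u_ξξ = w_ηη.
Then u_t + 2u_ξ = w_σ: the advection term cancels and the PDE becomes the heat equation w_σ = 2w_ηη on η ∈ ℝ.
Initial data: w(η,0) = u(η,0) = 2sin(2η).
On η ∈ ℝ each mode satisfies (sin(nη))″ = -n² sin(nη), so exp(-2n²σ) sin(nη) solves the heat equation; by superposition w(η,σ) = Σ c_n exp(-2n²σ) sin(nη).
Reading off the coefficients: c_2=2, so w(η,σ) = 2exp(-8σ)sin(2η).
Substituting back η = ξ - 2t, σ = t: u(ξ,t) = w(ξ - 2t, t).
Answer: u(ξ, t) = -2exp(-8t)sin(4t - 2ξ)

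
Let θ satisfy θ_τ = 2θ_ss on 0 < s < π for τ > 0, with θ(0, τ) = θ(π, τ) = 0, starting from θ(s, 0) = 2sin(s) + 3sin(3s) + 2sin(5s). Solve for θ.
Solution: Separating variables: θ = Σ c_n exp(-2n²τ) sin(ns). From θ(s,0) = 2sin(s) + 3sin(3s) + 2sin(5s): c_1=2, c_3=3, c_5=2.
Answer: θ(s, τ) = 2exp(-2τ)sin(s) + 3exp(-18τ)sin(3s) + 2exp(-50τ)sin(5s)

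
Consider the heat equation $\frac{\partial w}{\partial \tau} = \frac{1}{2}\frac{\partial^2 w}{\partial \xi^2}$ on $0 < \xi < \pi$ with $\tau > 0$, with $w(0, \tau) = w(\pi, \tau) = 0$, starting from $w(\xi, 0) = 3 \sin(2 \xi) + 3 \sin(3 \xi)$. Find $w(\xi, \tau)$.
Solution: Using separation of variables $w = X(\xi)T(\tau)$:
Eigenfunctions: $\sin(n\xi)$, $n = 1, 2, 3, \ldots$
General solution: $w(\xi, \tau) = \sum c_n \sin(n\xi) e^{-n^2 \tau/2}$
Matching $w(\xi,0) = 3 \sin(2 \xi) + 3 \sin(3 \xi)$ term by term: $c_2=3, c_3=3$.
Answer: $w(\xi, \tau) = 3 e^{-2 \tau} \sin(2 \xi) + 3 e^{-9 \tau/2} \sin(3 \xi)$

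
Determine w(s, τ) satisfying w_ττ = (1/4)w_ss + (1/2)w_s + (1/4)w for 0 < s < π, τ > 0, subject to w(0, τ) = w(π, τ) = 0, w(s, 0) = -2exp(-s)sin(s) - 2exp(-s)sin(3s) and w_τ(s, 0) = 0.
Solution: Substitute w = exp(-s)u, i.e. u = exp(s)w.
By the product rule, w_s = exp(-s)(u_s - u), w_ss = exp(-s)(u_ss - 2u_s + u), w_ττ = exp(-s)u_ττ.
Substituting into the PDE and dividing by exp(-s): u_ττ = (1/4)(u_ss - 2u_s + u) + (1/2)(u_s - u) + (1/4)u.
The lower-order terms cancel, leaving the standard wave equation u_ττ = (1/4)u_ss.
Initial data for u: u(s,0) = exp(s)w(s,0) = -2sin(s) - 2sin(3s); u_τ(s,0) = exp(s)w_τ(s,0) = 0. The boundary conditions carry over: u(0,τ) = u(π,τ) = 0.
Solve for u:
  Using separation of variables u = X(s)T(τ):
  Eigenfunctions: sin(ns), n = 1, 2, 3, ...
  General solution: u(s, τ) = Σ [A_n cos(n τ/2) + B_n sin(n τ/2)] sin(ns)
  From u(s,0) = -2sin(s) - 2sin(3s): A_1=-2, A_3=-2. From u_τ(s,0) = 0: all B_n = 0.
Hence u(s,τ) = -2sin(s)cos(τ/2) - 2sin(3s)cos(3τ/2).
Transform back: w(s,τ) = exp(-s)u(s,τ).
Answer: w(s, τ) = -2exp(-s)sin(s)cos(τ/2) - 2exp(-s)sin(3s)cos(3τ/2)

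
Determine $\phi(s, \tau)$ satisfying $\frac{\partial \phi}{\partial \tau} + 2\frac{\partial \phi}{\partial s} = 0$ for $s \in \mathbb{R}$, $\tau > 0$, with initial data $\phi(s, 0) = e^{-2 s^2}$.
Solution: By method of characteristics (waves move right with speed 2):
Along characteristics $s - 2\tau =$ const, $\phi$ is constant, so $\phi(s,\tau) = f(s - 2\tau)$ with $f = \phi( \cdot , 0)$.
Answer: $\phi(s, \tau) = e^{-2 (-2 \tau + s)^2}$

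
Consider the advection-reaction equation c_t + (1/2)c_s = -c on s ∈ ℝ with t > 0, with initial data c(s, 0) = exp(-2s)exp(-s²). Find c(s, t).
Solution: Substitute c = exp(-2s)u, i.e. u = exp(2s)c.
By the product rule, c_s = exp(-2s)(u_s - 2u), c_t = exp(-2s)u_t.
Substituting into the PDE and dividing by exp(-2s): u_t + (1/2)(u_s - 2u) = -u.
The lower-order terms cancel, leaving the standard advection equation u_t + (1/2)u_s = 0.
Initial data for u: u(s,0) = exp(2s)c(s,0) = exp(-s²).
Solve for u:
  By method of characteristics (waves move right with speed 1/2):
  Along characteristics s - (1/2)t = const, u is constant, so u(s,t) = f(s - (1/2)t) with f = u(·, 0).
Hence u(s,t) = exp(-(s - t/2)²).
Transform back: c(s,t) = exp(-2s)u(s,t).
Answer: c(s, t) = exp(-2s)exp(-(s - t/2)²)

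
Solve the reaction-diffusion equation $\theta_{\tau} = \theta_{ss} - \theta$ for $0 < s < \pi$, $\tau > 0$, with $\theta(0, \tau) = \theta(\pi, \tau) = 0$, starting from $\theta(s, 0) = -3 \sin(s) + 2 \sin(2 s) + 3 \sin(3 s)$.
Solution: Substitute $\theta = e^{-\tau}u$.
Then $\theta_{\tau} = e^{-\tau}(u_{\tau} - u)$, $\theta_{ss} = e^{-\tau}u_{ss}$; substituting and dividing by $e^{-\tau}$, the lower-order terms cancel: $u_{\tau} = u_{ss}$ (standard heat equation).
Data for $u$: $u(s,0) = \theta(s,0) = -3 \sin(s) + 2 \sin(2 s) + 3 \sin(3 s)$. The boundary conditions carry over: $u(0,\tau) = u(\pi,\tau) = 0$.
Separating variables: $u = \sum c_n e^{-n^2\tau} \sin(ns)$. From $u(s,0) = -3 \sin(s) + 2 \sin(2 s) + 3 \sin(3 s)$: $c_1=-3, c_2=2, c_3=3$.
So $u(s,\tau) = -3 e^{-\tau} \sin(s) + 2 e^{-4 \tau} \sin(2 s) + 3 e^{-9 \tau} \sin(3 s)$, and $\theta(s,\tau) = e^{-\tau}u(s,\tau)$.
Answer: $\theta(s, \tau) = -3 e^{-2 \tau} \sin(s) + 2 e^{-5 \tau} \sin(2 s) + 3 e^{-10 \tau} \sin(3 s)$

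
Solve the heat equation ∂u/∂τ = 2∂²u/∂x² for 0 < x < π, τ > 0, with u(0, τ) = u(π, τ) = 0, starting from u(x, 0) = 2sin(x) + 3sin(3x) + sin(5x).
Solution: Separating variables: u = Σ c_n exp(-2n²τ) sin(nx). From u(x,0) = 2sin(x) + 3sin(3x) + sin(5x): c_1=2, c_3=3, c_5=1.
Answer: u(x, τ) = 2exp(-2τ)sin(x) + 3exp(-18τ)sin(3x) + exp(-50τ)sin(5x)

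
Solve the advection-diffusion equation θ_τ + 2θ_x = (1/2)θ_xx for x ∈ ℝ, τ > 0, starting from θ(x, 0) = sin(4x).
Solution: Change to a moving frame: let η = x - 2τ, σ = τ and write θ(x,τ) = u(η,σ).
By the chain rule θ_τ = u_σ - 2u_η, θ_x = u_η, θ_xx = u_ηη.
Then θ_τ + 2θ_x = u_σ: the advection term cancels and the PDE becomes the heat equation u_σ = (1/2)u_ηη on η ∈ ℝ.
Initial data: u(η,0) = θ(η,0) = sin(4η).
On η ∈ ℝ each mode satisfies (sin(nη))″ = -n² sin(nη), so exp(-n²σ/2) sin(nη) solves the heat equation; by superposition u(η,σ) = Σ c_n exp(-n²σ/2) sin(nη).
Reading off the coefficients: c_4=1, so u(η,σ) = exp(-8σ)sin(4η).
Substituting back η = x - 2τ, σ = τ: θ(x,τ) = u(x - 2τ, τ).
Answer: θ(x, τ) = exp(-8τ)sin(4x - 8τ)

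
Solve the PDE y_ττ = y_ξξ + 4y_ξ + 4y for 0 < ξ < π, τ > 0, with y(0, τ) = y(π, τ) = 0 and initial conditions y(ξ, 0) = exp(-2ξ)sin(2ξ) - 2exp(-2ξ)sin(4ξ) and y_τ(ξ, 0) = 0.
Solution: Substitute y = exp(-2ξ)u.
Then y_ξ = exp(-2ξ)(u_ξ - 2u), y_ξξ = exp(-2ξ)(u_ξξ - 4u_ξ + 4u), y_ττ = exp(-2ξ)u_ττ; substituting and dividing by exp(-2ξ), the lower-order terms cancel: u_ττ = u_ξξ (standard wave equation).
Data for u: u(ξ,0) = exp(2ξ)y(ξ,0) = sin(2ξ) - 2sin(4ξ); u_τ(ξ,0) = exp(2ξ)y_τ(ξ,0) = 0. The boundary conditions carry over: u(0,τ) = u(π,τ) = 0.
Separating variables: u = Σ [A_n cos(ω_n τ) + B_n sin(ω_n τ)] sin(nξ), ω_n = n. From ICs: A_2=1, A_4=-2.
So u(ξ,τ) = sin(2ξ)cos(2τ) - 2sin(4ξ)cos(4τ), and y(ξ,τ) = exp(-2ξ)u(ξ,τ).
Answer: y(ξ, τ) = exp(-2ξ)sin(2ξ)cos(2τ) - 2exp(-2ξ)sin(4ξ)cos(4τ)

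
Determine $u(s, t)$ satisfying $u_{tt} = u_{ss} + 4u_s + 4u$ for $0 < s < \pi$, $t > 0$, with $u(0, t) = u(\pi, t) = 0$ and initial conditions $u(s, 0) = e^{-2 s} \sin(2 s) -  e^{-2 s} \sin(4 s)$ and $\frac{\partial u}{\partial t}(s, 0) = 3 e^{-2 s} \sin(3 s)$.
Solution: Substitute $u = e^{-2s}w$, i.e. $w = e^{2s}u$.
By the product rule, $u_s = e^{-2s}(w_s - 2w)$, $u_{ss} = e^{-2s}(w_{ss} - 4w_s + 4w)$, $u_{tt} = e^{-2s}w_{tt}$.
Substituting into the PDE and dividing by $e^{-2s}$: $w_{tt} = (w_{ss} - 4w_s + 4w) + 4(w_s - 2w) + 4w$.
The lower-order terms cancel, leaving the standard wave equation $w_{tt} = w_{ss}$.
Initial data for $w$: $w(s,0) = e^{2s}u(s,0) = \sin(2 s) - \sin(4 s)$; $w_t(s,0) = e^{2s}u_t(s,0) = 3 \sin(3 s)$. The boundary conditions carry over: $w(0,t) = w(\pi,t) = 0$.
Solve for $w$:
  Using separation of variables $w = X(s)T(t)$:
  Eigenfunctions: $\sin(ns)$, $n = 1, 2, 3, \ldots$
  General solution: $w(s, t) = \sum [A_n \cos(n t) + B_n \sin(n t)] \sin(ns)$
  From $w(s,0) = \sin(2 s) - \sin(4 s)$: $A_2=1, A_4=-1$. From $w_t(s,0) = 3 \sin(3 s)$, using $w_t(s,0) = \sum \omega_n B_n \sin(ns)$ with $\omega_n = n$: $B_3 = 3/3 = 1$.
Hence $w(s,t) = \sin(2 s) \cos(2 t) + \sin(3 s) \sin(3 t) - \sin(4 s) \cos(4 t)$.
Transform back: $u(s,t) = e^{-2s}w(s,t)$.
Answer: $u(s, t) = e^{-2 s} \sin(2 s) \cos(2 t) + e^{-2 s} \sin(3 s) \sin(3 t) -  e^{-2 s} \sin(4 s) \cos(4 t)$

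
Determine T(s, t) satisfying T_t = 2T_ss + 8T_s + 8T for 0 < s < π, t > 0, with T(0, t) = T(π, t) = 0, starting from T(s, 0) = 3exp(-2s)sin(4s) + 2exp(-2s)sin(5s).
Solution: Substitute T = exp(-2s)u, i.e. u = exp(2s)T.
By the product rule, T_s = exp(-2s)(u_s - 2u), T_ss = exp(-2s)(u_ss - 4u_s + 4u), T_t = exp(-2s)u_t.
Substituting into the PDE and dividing by exp(-2s): u_t = 2(u_ss - 4u_s + 4u) + 8(u_s - 2u) + 8u.
The lower-order terms cancel, leaving the standard heat equation u_t = 2u_ss.
Initial data for u: u(s,0) = exp(2s)T(s,0) = 3sin(4s) + 2sin(5s). The boundary conditions carry over: u(0,t) = u(π,t) = 0.
Solve for u:
  Using separation of variables u = X(s)G(t):
  Eigenfunctions: sin(ns), n = 1, 2, 3, ...
  General solution: u(s, t) = Σ c_n sin(ns) exp(-2n² t)
  Matching u(s,0) = 3sin(4s) + 2sin(5s) term by term: c_4=3, c_5=2.
Hence u(s,t) = 3exp(-32t)sin(4s) + 2exp(-50t)sin(5s).
Transform back: T(s,t) = exp(-2s)u(s,t).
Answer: T(s, t) = 3exp(-2s)exp(-32t)sin(4s) + 2exp(-2s)exp(-50t)sin(5s)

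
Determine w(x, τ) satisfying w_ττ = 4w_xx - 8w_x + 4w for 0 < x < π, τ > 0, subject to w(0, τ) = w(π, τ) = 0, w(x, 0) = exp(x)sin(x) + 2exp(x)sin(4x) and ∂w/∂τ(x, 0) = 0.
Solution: Substitute w = exp(x)u, i.e. u = exp(-x)w.
By the product rule, w_x = exp(x)(u_x + u), w_xx = exp(x)(u_xx + 2u_x + u), w_ττ = exp(x)u_ττ.
Substituting into the PDE and dividing by exp(x): u_ττ = 4(u_xx + 2u_x + u) - 8(u_x + u) + 4u.
The lower-order terms cancel, leaving the standard wave equation u_ττ = 4u_xx.
Initial data for u: u(x,0) = exp(-x)w(x,0) = sin(x) + 2sin(4x); u_τ(x,0) = exp(-x)w_τ(x,0) = 0. The boundary conditions carry over: u(0,τ) = u(π,τ) = 0.
Solve for u:
  Using separation of variables u = X(x)T(τ):
  Eigenfunctions: sin(nx), n = 1, 2, 3, ...
  General solution: u(x, τ) = Σ [A_n cos(2n τ) + B_n sin(2n τ)] sin(nx)
  From u(x,0) = sin(x) + 2sin(4x): A_1=1, A_4=2. From u_τ(x,0) = 0: all B_n = 0.
Hence u(x,τ) = sin(x)cos(2τ) + 2sin(4x)cos(8τ).
Transform back: w(x,τ) = exp(x)u(x,τ).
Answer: w(x, τ) = exp(x)sin(x)cos(2τ) + 2exp(x)sin(4x)cos(8τ)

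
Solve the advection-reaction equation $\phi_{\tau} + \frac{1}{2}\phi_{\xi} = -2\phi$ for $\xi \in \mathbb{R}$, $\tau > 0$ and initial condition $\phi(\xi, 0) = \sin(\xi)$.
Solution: Substitute $\phi = e^{-2\tau}u$, i.e. $u = e^{2\tau}\phi$.
By the product rule, $\phi_{\tau} = e^{-2\tau}(u_{\tau} - 2u)$, $\phi_{\xi} = e^{-2\tau}u_{\xi}$.
Substituting into the PDE and dividing by $e^{-2\tau}$: $u_{\tau} - 2u + \frac{1}{2}u_{\xi} = -2u$.
The lower-order terms cancel, leaving the standard advection equation $u_{\tau} + \frac{1}{2}u_{\xi} = 0$.
Initial data for $u$: $u(\xi,0) = \phi(\xi,0) = \sin(\xi)$.
Solve for $u$:
  By method of characteristics (waves move right with speed 1/2):
  Along characteristics $\xi - \frac{1}{2}\tau =$ const, $u$ is constant, so $u(\xi,\tau) = f(\xi - \frac{1}{2}\tau)$ with $f = u( \cdot , 0)$.
Hence $u(\xi,\tau) = \sin(\xi - \tau/2)$.
Transform back: $\phi(\xi,\tau) = e^{-2\tau}u(\xi,\tau)$.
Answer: $\phi(\xi, \tau) = - e^{-2 \tau} \sin(\tau/2 - \xi)$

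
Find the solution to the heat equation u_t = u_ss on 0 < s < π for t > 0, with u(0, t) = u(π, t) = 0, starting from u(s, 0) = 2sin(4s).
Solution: Separating variables: u = Σ c_n exp(-n²t) sin(ns). From u(s,0) = 2sin(4s): c_4=2.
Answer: u(s, t) = 2exp(-16t)sin(4s)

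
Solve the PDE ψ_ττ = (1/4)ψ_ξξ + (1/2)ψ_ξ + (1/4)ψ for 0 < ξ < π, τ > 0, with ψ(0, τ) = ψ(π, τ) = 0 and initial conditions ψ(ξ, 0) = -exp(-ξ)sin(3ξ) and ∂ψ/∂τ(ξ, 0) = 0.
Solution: Substitute ψ = exp(-ξ)u, i.e. u = exp(ξ)ψ.
By the product rule, ψ_ξ = exp(-ξ)(u_ξ - u), ψ_ξξ = exp(-ξ)(u_ξξ - 2u_ξ + u), ψ_ττ = exp(-ξ)u_ττ.
Substituting into the PDE and dividing by exp(-ξ): u_ττ = (1/4)(u_ξξ - 2u_ξ + u) + (1/2)(u_ξ - u) + (1/4)u.
The lower-order terms cancel, leaving the standard wave equation u_ττ = (1/4)u_ξξ.
Initial data for u: u(ξ,0) = exp(ξ)ψ(ξ,0) = -sin(3ξ); u_τ(ξ,0) = exp(ξ)ψ_τ(ξ,0) = 0. The boundary conditions carry over: u(0,τ) = u(π,τ) = 0.
Solve for u:
  Using separation of variables u = X(ξ)T(τ):
  Eigenfunctions: sin(nξ), n = 1, 2, 3, ...
  General solution: u(ξ, τ) = Σ [A_n cos(n τ/2) + B_n sin(n τ/2)] sin(nξ)
  From u(ξ,0) = -sin(3ξ): A_3=-1. From u_τ(ξ,0) = 0: all B_n = 0.
Hence u(ξ,τ) = -sin(3ξ)cos(3τ/2).
Transform back: ψ(ξ,τ) = exp(-ξ)u(ξ,τ).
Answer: ψ(ξ, τ) = -exp(-ξ)sin(3ξ)cos(3τ/2)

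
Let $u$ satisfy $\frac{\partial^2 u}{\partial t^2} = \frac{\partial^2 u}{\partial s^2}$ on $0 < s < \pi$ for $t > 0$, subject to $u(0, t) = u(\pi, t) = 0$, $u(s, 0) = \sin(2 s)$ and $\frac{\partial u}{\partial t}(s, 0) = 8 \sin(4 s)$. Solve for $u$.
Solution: Separating variables: $u = \sum [A_n \cos(\omega_n t) + B_n \sin(\omega_n t)] \sin(ns)$, $\omega_n = n$. From ICs ($B_n$ = velocity coefficient / $\omega_n$): $A_2=1, B_4=2$.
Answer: $u(s, t) = \sin(2 s) \cos(2 t) + 2 \sin(4 s) \sin(4 t)$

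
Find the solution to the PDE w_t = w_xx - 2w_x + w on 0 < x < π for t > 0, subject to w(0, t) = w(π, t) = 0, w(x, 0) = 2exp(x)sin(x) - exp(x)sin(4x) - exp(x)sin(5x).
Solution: Substitute w = exp(x)u, i.e. u = exp(-x)w.
By the product rule, w_x = exp(x)(u_x + u), w_xx = exp(x)(u_xx + 2u_x + u), w_t = exp(x)u_t.
Substituting into the PDE and dividing by exp(x): u_t = (u_xx + 2u_x + u) - 2(u_x + u) + u.
The lower-order terms cancel, leaving the standard heat equation u_t = u_xx.
Initial data for u: u(x,0) = exp(-x)w(x,0) = 2sin(x) - sin(4x) - sin(5x). The boundary conditions carry over: u(0,t) = u(π,t) = 0.
Solve for u:
  Using separation of variables u = X(x)T(t):
  Eigenfunctions: sin(nx), n = 1, 2, 3, ...
  General solution: u(x, t) = Σ c_n sin(nx) exp(-n² t)
  Matching u(x,0) = 2sin(x) - sin(4x) - sin(5x) term by term: c_1=2, c_4=-1, c_5=-1.
Hence u(x,t) = 2exp(-t)sin(x) - exp(-16t)sin(4x) - exp(-25t)sin(5x).
Transform back: w(x,t) = exp(x)u(x,t).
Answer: w(x, t) = 2exp(-t)exp(x)sin(x) - exp(-16t)exp(x)sin(4x) - exp(-25t)exp(x)sin(5x)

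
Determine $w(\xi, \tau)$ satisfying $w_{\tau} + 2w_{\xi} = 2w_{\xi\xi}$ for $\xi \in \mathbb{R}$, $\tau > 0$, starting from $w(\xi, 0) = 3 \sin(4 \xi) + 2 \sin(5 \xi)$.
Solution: Change to a moving frame: let $\eta = \xi - 2\tau$, $\sigma = \tau$ and write $w(\xi,\tau) = u(\eta,\sigma)$.
By the chain rule $w_{\tau} = u_{\sigma} - 2u_{\eta}$, $w_{\xi} = u_{\eta}$, $w_{\xi\xi} = u_{\eta\eta}$.
Then $w_{\tau} + 2w_{\xi} = u_{\sigma}$: the advection term cancels and the PDE becomes the heat equation $u_{\sigma} = 2u_{\eta\eta}$ on $\eta \in \mathbb{R}$.
Initial data: $u(\eta,0) = w(\eta,0) = 3 \sin(4 \eta) + 2 \sin(5 \eta)$.
On $\eta \in \mathbb{R}$ each mode satisfies $(\sin(n\eta))'' = -n^2 \sin(n\eta)$, so $e^{-2n^2\sigma} \sin(n\eta)$ solves the heat equation; by superposition $u(\eta,\sigma) = \sum c_n e^{-2n^2\sigma} \sin(n\eta)$.
Reading off the coefficients: $c_4=3, c_5=2$, so $u(\eta,\sigma) = 3 e^{-32 \sigma} \sin(4 \eta) + 2 e^{-50 \sigma} \sin(5 \eta)$.
Substituting back $\eta = \xi - 2\tau$, $\sigma = \tau$: $w(\xi,\tau) = u(\xi - 2\tau, \tau)$.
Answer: $w(\xi, \tau) = -3 e^{-32 \tau} \sin(8 \tau - 4 \xi) - 2 e^{-50 \tau} \sin(10 \tau - 5 \xi)$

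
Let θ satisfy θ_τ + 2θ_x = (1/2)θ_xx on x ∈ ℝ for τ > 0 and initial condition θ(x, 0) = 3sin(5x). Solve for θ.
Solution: Moving frame: η = x - 2τ, σ = τ, θ = u(η,σ), so θ_τ = u_σ - 2u_η and θ_xx = u_ηη.
Hence θ_τ + 2θ_x = u_σ and the PDE becomes the heat equation u_σ = (1/2)u_ηη on η ∈ ℝ.
Initial data: u(η,0) = θ(η,0) = 3sin(5η). Each mode sin(nη) decays as exp(-n²σ/2) on ℝ, so u(η,σ) = Σ c_n exp(-n²σ/2) sin(nη) with c_5=3: u(η,σ) = 3exp(-25σ/2)sin(5η).
Substituting back: θ(x,τ) = u(x - 2τ, τ).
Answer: θ(x, τ) = 3exp(-25τ/2)sin(5x - 10τ)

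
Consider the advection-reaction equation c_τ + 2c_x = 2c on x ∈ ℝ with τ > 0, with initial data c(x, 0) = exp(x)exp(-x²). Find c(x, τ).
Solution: Substitute c = exp(x)u, i.e. u = exp(-x)c.
By the product rule, c_x = exp(x)(u_x + u), c_τ = exp(x)u_τ.
Substituting into the PDE and dividing by exp(x): u_τ + 2(u_x + u) = 2u.
The lower-order terms cancel, leaving the standard advection equation u_τ + 2u_x = 0.
Initial data for u: u(x,0) = exp(-x)c(x,0) = exp(-x²).
Solve for u:
  By method of characteristics (waves move right with speed 2):
  Along characteristics x - 2τ = const, u is constant, so u(x,τ) = f(x - 2τ) with f = u(·, 0).
Hence u(x,τ) = exp(-(x - 2τ)²).
Transform back: c(x,τ) = exp(x)u(x,τ).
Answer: c(x, τ) = exp(x)exp(-(x - 2τ)²)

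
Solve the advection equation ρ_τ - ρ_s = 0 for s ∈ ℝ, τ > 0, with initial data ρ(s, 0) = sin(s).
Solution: By method of characteristics (waves move left with speed 1):
Along characteristics s + τ = const, ρ is constant, so ρ(s,τ) = f(s + τ) with f = ρ(·, 0).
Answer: ρ(s, τ) = sin(s + τ)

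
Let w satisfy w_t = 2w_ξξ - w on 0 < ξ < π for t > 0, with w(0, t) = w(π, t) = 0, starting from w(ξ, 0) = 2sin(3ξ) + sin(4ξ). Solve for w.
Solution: Substitute w = exp(-t)u.
Then w_t = exp(-t)(u_t - u), w_ξξ = exp(-t)u_ξξ; substituting and dividing by exp(-t), the lower-order terms cancel: u_t = 2u_ξξ (standard heat equation).
Data for u: u(ξ,0) = w(ξ,0) = 2sin(3ξ) + sin(4ξ). The boundary conditions carry over: u(0,t) = u(π,t) = 0.
Separating variables: u = Σ c_n exp(-2n²t) sin(nξ). From u(ξ,0) = 2sin(3ξ) + sin(4ξ): c_3=2, c_4=1.
So u(ξ,t) = 2exp(-18t)sin(3ξ) + exp(-32t)sin(4ξ), and w(ξ,t) = exp(-t)u(ξ,t).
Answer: w(ξ, t) = 2exp(-19t)sin(3ξ) + exp(-33t)sin(4ξ)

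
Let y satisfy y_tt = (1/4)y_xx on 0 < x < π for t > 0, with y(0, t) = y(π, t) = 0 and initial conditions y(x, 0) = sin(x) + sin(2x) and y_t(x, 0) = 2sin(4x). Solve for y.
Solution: Separating variables: y = Σ [A_n cos(ω_n t) + B_n sin(ω_n t)] sin(nx), ω_n = n/2. From ICs (B_n = velocity coefficient / ω_n): A_1=1, A_2=1, B_4=1.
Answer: y(x, t) = sin(2t)sin(4x) + sin(x)cos(t/2) + sin(2x)cos(t)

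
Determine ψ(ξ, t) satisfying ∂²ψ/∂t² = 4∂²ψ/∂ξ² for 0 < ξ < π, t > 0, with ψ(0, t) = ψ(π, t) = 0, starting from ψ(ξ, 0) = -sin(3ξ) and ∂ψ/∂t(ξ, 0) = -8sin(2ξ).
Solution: Using separation of variables ψ = X(ξ)T(t):
Eigenfunctions: sin(nξ), n = 1, 2, 3, ...
General solution: ψ(ξ, t) = Σ [A_n cos(2n t) + B_n sin(2n t)] sin(nξ)
From ψ(ξ,0) = -sin(3ξ): A_3=-1. From ψ_t(ξ,0) = -8sin(2ξ), using ψ_t(ξ,0) = Σ ω_n B_n sin(nξ) with ω_n = 2n: B_2 = (-8)/4 = -2.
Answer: ψ(ξ, t) = -2sin(4t)sin(2ξ) - sin(3ξ)cos(6t)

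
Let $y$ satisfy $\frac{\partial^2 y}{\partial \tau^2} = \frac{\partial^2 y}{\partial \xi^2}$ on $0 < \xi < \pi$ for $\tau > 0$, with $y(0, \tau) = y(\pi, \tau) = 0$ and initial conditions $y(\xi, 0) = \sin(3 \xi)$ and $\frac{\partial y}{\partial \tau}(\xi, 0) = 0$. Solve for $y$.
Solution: Separating variables: $y = \sum [A_n \cos(\omega_n \tau) + B_n \sin(\omega_n \tau)] \sin(n\xi)$, $\omega_n = n$. From ICs: $A_3=1$.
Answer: $y(\xi, \tau) = \sin(3 \xi) \cos(3 \tau)$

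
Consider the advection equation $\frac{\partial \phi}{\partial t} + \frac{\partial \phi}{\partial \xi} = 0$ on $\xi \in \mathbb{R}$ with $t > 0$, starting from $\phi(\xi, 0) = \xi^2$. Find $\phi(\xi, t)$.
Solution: By characteristics ($d\xi/dt = 1$), $\phi(\xi,t) = f(\xi - t)$ with $f = \phi( \cdot , 0)$.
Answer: $\phi(\xi, t) = \xi^2 - 2 \xi t + t^2$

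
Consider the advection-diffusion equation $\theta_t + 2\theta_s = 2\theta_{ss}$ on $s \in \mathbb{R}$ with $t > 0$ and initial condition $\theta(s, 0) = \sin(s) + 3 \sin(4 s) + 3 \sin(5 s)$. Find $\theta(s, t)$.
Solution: Change to a moving frame: let $\eta = s - 2t$, $\sigma = t$ and write $\theta(s,t) = u(\eta,\sigma)$.
By the chain rule $\theta_t = u_{\sigma} - 2u_{\eta}$, $\theta_s = u_{\eta}$, $\theta_{ss} = u_{\eta\eta}$.
Then $\theta_t + 2\theta_s = u_{\sigma}$: the advection term cancels and the PDE becomes the heat equation $u_{\sigma} = 2u_{\eta\eta}$ on $\eta \in \mathbb{R}$.
Initial data: $u(\eta,0) = \theta(\eta,0) = \sin(\eta) + 3 \sin(4 \eta) + 3 \sin(5 \eta)$.
On $\eta \in \mathbb{R}$ each mode satisfies $(\sin(n\eta))'' = -n^2 \sin(n\eta)$, so $e^{-2n^2\sigma} \sin(n\eta)$ solves the heat equation; by superposition $u(\eta,\sigma) = \sum c_n e^{-2n^2\sigma} \sin(n\eta)$.
Reading off the coefficients: $c_1=1, c_4=3, c_5=3$, so $u(\eta,\sigma) = e^{-2 \sigma} \sin(\eta) + 3 e^{-32 \sigma} \sin(4 \eta) + 3 e^{-50 \sigma} \sin(5 \eta)$.
Substituting back $\eta = s - 2t$, $\sigma = t$: $\theta(s,t) = u(s - 2t, t)$.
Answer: $\theta(s, t) = e^{-2 t} \sin(s - 2 t) + 3 e^{-32 t} \sin(4 s - 8 t) + 3 e^{-50 t} \sin(5 s - 10 t)$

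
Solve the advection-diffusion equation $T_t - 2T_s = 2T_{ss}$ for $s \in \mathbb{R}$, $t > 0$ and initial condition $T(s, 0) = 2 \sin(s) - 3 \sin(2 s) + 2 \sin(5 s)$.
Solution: Moving frame: $\eta = s + 2t$, $\sigma = t$, $T = u(\eta,\sigma)$, so $T_t = u_{\sigma} + 2u_{\eta}$ and $T_{ss} = u_{\eta\eta}$.
Hence $T_t - 2T_s = u_{\sigma}$ and the PDE becomes the heat equation $u_{\sigma} = 2u_{\eta\eta}$ on $\eta \in \mathbb{R}$.
Initial data: $u(\eta,0) = T(\eta,0) = 2 \sin(\eta) - 3 \sin(2 \eta) + 2 \sin(5 \eta)$. Each mode $\sin(n\eta)$ decays as $e^{-2n^2\sigma}$ on $\mathbb{R}$, so $u(\eta,\sigma) = \sum c_n e^{-2n^2\sigma} \sin(n\eta)$ with $c_1=2, c_2=-3, c_5=2$: $u(\eta,\sigma) = 2 e^{-2 \sigma} \sin(\eta) - 3 e^{-8 \sigma} \sin(2 \eta) + 2 e^{-50 \sigma} \sin(5 \eta)$.
Substituting back: $T(s,t) = u(s + 2t, t)$.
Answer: $T(s, t) = 2 e^{-2 t} \sin(s + 2 t) - 3 e^{-8 t} \sin(2 s + 4 t) + 2 e^{-50 t} \sin(5 s + 10 t)$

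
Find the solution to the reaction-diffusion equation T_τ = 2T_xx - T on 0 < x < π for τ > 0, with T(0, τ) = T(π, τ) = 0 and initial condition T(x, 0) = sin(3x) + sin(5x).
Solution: Substitute T = exp(-τ)u, i.e. u = exp(τ)T.
By the product rule, T_τ = exp(-τ)(u_τ - u), T_xx = exp(-τ)u_xx.
Substituting into the PDE and dividing by exp(-τ): u_τ - u = 2u_xx - u.
The lower-order terms cancel, leaving the standard heat equation u_τ = 2u_xx.
Initial data for u: u(x,0) = T(x,0) = sin(3x) + sin(5x). The boundary conditions carry over: u(0,τ) = u(π,τ) = 0.
Solve for u:
  Using separation of variables u = X(x)G(τ):
  Eigenfunctions: sin(nx), n = 1, 2, 3, ...
  General solution: u(x, τ) = Σ c_n sin(nx) exp(-2n² τ)
  Matching u(x,0) = sin(3x) + sin(5x) term by term: c_3=1, c_5=1.
Hence u(x,τ) = exp(-18τ)sin(3x) + exp(-50τ)sin(5x).
Transform back: T(x,τ) = exp(-τ)u(x,τ).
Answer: T(x, τ) = exp(-19τ)sin(3x) + exp(-51τ)sin(5x)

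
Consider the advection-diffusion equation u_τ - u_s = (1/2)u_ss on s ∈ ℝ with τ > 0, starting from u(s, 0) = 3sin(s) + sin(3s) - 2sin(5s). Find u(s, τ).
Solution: Moving frame: η = s + τ, σ = τ, u = w(η,σ), so u_τ = w_σ + w_η and u_ss = w_ηη.
Hence u_τ - u_s = w_σ and the PDE becomes the heat equation w_σ = (1/2)w_ηη on η ∈ ℝ.
Initial data: w(η,0) = u(η,0) = 3sin(η) + sin(3η) - 2sin(5η). Each mode sin(nη) decays as exp(-n²σ/2) on ℝ, so w(η,σ) = Σ c_n exp(-n²σ/2) sin(nη) with c_1=3, c_3=1, c_5=-2: w(η,σ) = 3exp(-σ/2)sin(η) + exp(-9σ/2)sin(3η) - 2exp(-25σ/2)sin(5η).
Substituting back: u(s,τ) = w(s + τ, τ).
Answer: u(s, τ) = 3exp(-τ/2)sin(s + τ) + exp(-9τ/2)sin(3s + 3τ) - 2exp(-25τ/2)sin(5s + 5τ)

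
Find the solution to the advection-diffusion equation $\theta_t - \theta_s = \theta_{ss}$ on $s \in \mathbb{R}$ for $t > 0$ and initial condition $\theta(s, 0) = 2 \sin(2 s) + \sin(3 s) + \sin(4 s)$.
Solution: Moving frame: $\eta = s + t$, $\sigma = t$, $\theta = u(\eta,\sigma)$, so $\theta_t = u_{\sigma} + u_{\eta}$ and $\theta_{ss} = u_{\eta\eta}$.
Hence $\theta_t - \theta_s = u_{\sigma}$ and the PDE becomes the heat equation $u_{\sigma} = u_{\eta\eta}$ on $\eta \in \mathbb{R}$.
Initial data: $u(\eta,0) = \theta(\eta,0) = 2 \sin(2 \eta) + \sin(3 \eta) + \sin(4 \eta)$. Each mode $\sin(n\eta)$ decays as $e^{-n^2\sigma}$ on $\mathbb{R}$, so $u(\eta,\sigma) = \sum c_n e^{-n^2\sigma} \sin(n\eta)$ with $c_2=2, c_3=1, c_4=1$: $u(\eta,\sigma) = 2 e^{-4 \sigma} \sin(2 \eta) + e^{-9 \sigma} \sin(3 \eta) + e^{-16 \sigma} \sin(4 \eta)$.
Substituting back: $\theta(s,t) = u(s + t, t)$.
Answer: $\theta(s, t) = 2 e^{-4 t} \sin(2 s + 2 t) + e^{-9 t} \sin(3 s + 3 t) + e^{-16 t} \sin(4 s + 4 t)$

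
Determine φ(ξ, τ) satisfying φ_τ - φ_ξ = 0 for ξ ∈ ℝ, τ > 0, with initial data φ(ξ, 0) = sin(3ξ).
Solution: By characteristics (dξ/dτ = -1), φ(ξ,τ) = f(ξ + τ) with f = φ(·, 0).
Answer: φ(ξ, τ) = sin(3ξ + 3τ)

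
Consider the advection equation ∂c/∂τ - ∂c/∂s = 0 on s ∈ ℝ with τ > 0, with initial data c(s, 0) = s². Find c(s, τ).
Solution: By method of characteristics (waves move left with speed 1):
Along characteristics s + τ = const, c is constant, so c(s,τ) = f(s + τ) with f = c(·, 0).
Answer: c(s, τ) = s² + 2sτ + τ²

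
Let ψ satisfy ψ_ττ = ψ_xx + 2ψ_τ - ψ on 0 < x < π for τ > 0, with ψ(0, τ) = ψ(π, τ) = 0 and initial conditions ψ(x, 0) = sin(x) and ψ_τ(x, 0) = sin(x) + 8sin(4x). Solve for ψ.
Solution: Substitute ψ = exp(τ)u, i.e. u = exp(-τ)ψ.
By the product rule, ψ_τ = exp(τ)(u_τ + u), ψ_ττ = exp(τ)(u_ττ + 2u_τ + u), ψ_xx = exp(τ)u_xx.
Substituting into the PDE and dividing by exp(τ): u_ττ + 2u_τ + u = u_xx + 2(u_τ + u) - u.
The lower-order terms cancel, leaving the standard wave equation u_ττ = u_xx.
Initial data for u: u(x,0) = ψ(x,0) = sin(x); u_τ(x,0) = ψ_τ(x,0) - ψ(x,0) = 8sin(4x). The boundary conditions carry over: u(0,τ) = u(π,τ) = 0.
Solve for u:
  Using separation of variables u = X(x)T(τ):
  Eigenfunctions: sin(nx), n = 1, 2, 3, ...
  General solution: u(x, τ) = Σ [A_n cos(n τ) + B_n sin(n τ)] sin(nx)
  From u(x,0) = sin(x): A_1=1. From u_τ(x,0) = 8sin(4x), using u_τ(x,0) = Σ ω_n B_n sin(nx) with ω_n = n: B_4 = 8/4 = 2.
Hence u(x,τ) = sin(x)cos(τ) + 2sin(4x)sin(4τ).
Transform back: ψ(x,τ) = exp(τ)u(x,τ).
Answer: ψ(x, τ) = exp(τ)sin(x)cos(τ) + 2exp(τ)sin(4x)sin(4τ)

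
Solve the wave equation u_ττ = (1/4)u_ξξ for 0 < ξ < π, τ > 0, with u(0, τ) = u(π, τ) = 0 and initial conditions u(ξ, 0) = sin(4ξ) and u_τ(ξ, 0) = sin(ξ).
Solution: Using separation of variables u = X(ξ)T(τ):
Eigenfunctions: sin(nξ), n = 1, 2, 3, ...
General solution: u(ξ, τ) = Σ [A_n cos(n τ/2) + B_n sin(n τ/2)] sin(nξ)
From u(ξ,0) = sin(4ξ): A_4=1. From u_τ(ξ,0) = sin(ξ), using u_τ(ξ,0) = Σ ω_n B_n sin(nξ) with ω_n = n/2: B_1 = 1/(1/2) = 2.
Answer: u(ξ, τ) = 2sin(ξ)sin(τ/2) + sin(4ξ)cos(2τ)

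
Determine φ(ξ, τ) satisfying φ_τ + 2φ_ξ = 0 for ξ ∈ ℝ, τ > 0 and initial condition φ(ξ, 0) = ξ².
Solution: By method of characteristics (waves move right with speed 2):
Along characteristics ξ - 2τ = const, φ is constant, so φ(ξ,τ) = f(ξ - 2τ) with f = φ(·, 0).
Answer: φ(ξ, τ) = ξ² - 4ξτ + 4τ²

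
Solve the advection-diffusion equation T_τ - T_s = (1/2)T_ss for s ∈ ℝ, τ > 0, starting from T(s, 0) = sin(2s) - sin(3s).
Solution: Moving frame: η = s + τ, σ = τ, T = u(η,σ), so T_τ = u_σ + u_η and T_ss = u_ηη.
Hence T_τ - T_s = u_σ and the PDE becomes the heat equation u_σ = (1/2)u_ηη on η ∈ ℝ.
Initial data: u(η,0) = T(η,0) = sin(2η) - sin(3η). Each mode sin(nη) decays as exp(-n²σ/2) on ℝ, so u(η,σ) = Σ c_n exp(-n²σ/2) sin(nη) with c_2=1, c_3=-1: u(η,σ) = exp(-2σ)sin(2η) - exp(-9σ/2)sin(3η).
Substituting back: T(s,τ) = u(s + τ, τ).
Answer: T(s, τ) = exp(-2τ)sin(2s + 2τ) - exp(-9τ/2)sin(3s + 3τ)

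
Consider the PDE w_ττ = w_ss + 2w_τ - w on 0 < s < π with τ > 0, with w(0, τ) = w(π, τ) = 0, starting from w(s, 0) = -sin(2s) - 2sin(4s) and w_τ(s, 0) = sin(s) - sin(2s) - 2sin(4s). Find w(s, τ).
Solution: Substitute w = exp(τ)u.
Then w_τ = exp(τ)(u_τ + u), w_ττ = exp(τ)(u_ττ + 2u_τ + u), w_ss = exp(τ)u_ss; substituting and dividing by exp(τ), the lower-order terms cancel: u_ττ = u_ss (standard wave equation).
Data for u: u(s,0) = w(s,0) = -sin(2s) - 2sin(4s); u_τ(s,0) = w_τ(s,0) - w(s,0) = sin(s). The boundary conditions carry over: u(0,τ) = u(π,τ) = 0.
Separating variables: u = Σ [A_n cos(ω_n τ) + B_n sin(ω_n τ)] sin(ns), ω_n = n. From ICs (B_n = velocity coefficient / ω_n): A_2=-1, A_4=-2, B_1=1.
So u(s,τ) = sin(s)sin(τ) - sin(2s)cos(2τ) - 2sin(4s)cos(4τ), and w(s,τ) = exp(τ)u(s,τ).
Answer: w(s, τ) = exp(τ)sin(s)sin(τ) - exp(τ)sin(2s)cos(2τ) - 2exp(τ)sin(4s)cos(4τ)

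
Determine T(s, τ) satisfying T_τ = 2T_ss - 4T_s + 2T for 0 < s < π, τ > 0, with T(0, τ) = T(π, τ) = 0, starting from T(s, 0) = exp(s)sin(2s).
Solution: Substitute T = exp(s)u.
Then T_s = exp(s)(u_s + u), T_ss = exp(s)(u_ss + 2u_s + u), T_τ = exp(s)u_τ; substituting and dividing by exp(s), the lower-order terms cancel: u_τ = 2u_ss (standard heat equation).
Data for u: u(s,0) = exp(-s)T(s,0) = sin(2s). The boundary conditions carry over: u(0,τ) = u(π,τ) = 0.
Separating variables: u = Σ c_n exp(-2n²τ) sin(ns). From u(s,0) = sin(2s): c_2=1.
So u(s,τ) = exp(-8τ)sin(2s), and T(s,τ) = exp(s)u(s,τ).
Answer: T(s, τ) = exp(s)exp(-8τ)sin(2s)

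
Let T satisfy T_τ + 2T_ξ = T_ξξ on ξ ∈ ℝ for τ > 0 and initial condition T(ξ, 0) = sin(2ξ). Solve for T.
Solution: Change to a moving frame: let η = ξ - 2τ, σ = τ and write T(ξ,τ) = u(η,σ).
By the chain rule T_τ = u_σ - 2u_η, T_ξ = u_η, T_ξξ = u_ηη.
Then T_τ + 2T_ξ = u_σ: the advection term cancels and the PDE becomes the heat equation u_σ = u_ηη on η ∈ ℝ.
Initial data: u(η,0) = T(η,0) = sin(2η).
On η ∈ ℝ each mode satisfies (sin(nη))″ = -n² sin(nη), so exp(-n²σ) sin(nη) solves the heat equation; by superposition u(η,σ) = Σ c_n exp(-n²σ) sin(nη).
Reading off the coefficients: c_2=1, so u(η,σ) = exp(-4σ)sin(2η).
Substituting back η = ξ - 2τ, σ = τ: T(ξ,τ) = u(ξ - 2τ, τ).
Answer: T(ξ, τ) = exp(-4τ)sin(2ξ - 4τ)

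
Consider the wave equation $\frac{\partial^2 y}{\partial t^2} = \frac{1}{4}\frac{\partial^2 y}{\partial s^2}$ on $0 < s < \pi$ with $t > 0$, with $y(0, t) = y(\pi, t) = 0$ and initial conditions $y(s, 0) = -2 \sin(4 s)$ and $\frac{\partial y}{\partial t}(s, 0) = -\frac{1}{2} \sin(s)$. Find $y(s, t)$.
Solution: Separating variables: $y = \sum [A_n \cos(\omega_n t) + B_n \sin(\omega_n t)] \sin(ns)$, $\omega_n = n/2$. From ICs ($B_n$ = velocity coefficient / $\omega_n$): $A_4=-2, B_1=-1$.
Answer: $y(s, t) = - \sin(s) \sin(t/2) - 2 \sin(4 s) \cos(2 t)$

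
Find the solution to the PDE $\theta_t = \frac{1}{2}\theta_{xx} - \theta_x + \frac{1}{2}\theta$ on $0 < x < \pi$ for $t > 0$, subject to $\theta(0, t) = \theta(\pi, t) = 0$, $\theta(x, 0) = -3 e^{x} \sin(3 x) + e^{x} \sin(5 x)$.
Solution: Substitute $\theta = e^{x}u$.
Then $\theta_x = e^{x}(u_x + u)$, $\theta_{xx} = e^{x}(u_{xx} + 2u_x + u)$, $\theta_t = e^{x}u_t$; substituting and dividing by $e^{x}$, the lower-order terms cancel: $u_t = \frac{1}{2}u_{xx}$ (standard heat equation).
Data for $u$: $u(x,0) = e^{-x}\theta(x,0) = -3 \sin(3 x) + \sin(5 x)$. The boundary conditions carry over: $u(0,t) = u(\pi,t) = 0$.
Separating variables: $u = \sum c_n e^{-n^2t/2} \sin(nx)$. From $u(x,0) = -3 \sin(3 x) + \sin(5 x)$: $c_3=-3, c_5=1$.
So $u(x,t) = -3 e^{-9 t/2} \sin(3 x) + e^{-25 t/2} \sin(5 x)$, and $\theta(x,t) = e^{x}u(x,t)$.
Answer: $\theta(x, t) = -3 e^{-9 t/2} e^{x} \sin(3 x) + e^{-25 t/2} e^{x} \sin(5 x)$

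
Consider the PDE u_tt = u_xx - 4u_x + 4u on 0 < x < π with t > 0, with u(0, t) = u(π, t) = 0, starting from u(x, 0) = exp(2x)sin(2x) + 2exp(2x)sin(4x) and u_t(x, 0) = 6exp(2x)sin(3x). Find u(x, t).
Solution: Substitute u = exp(2x)w.
Then u_x = exp(2x)(w_x + 2w), u_xx = exp(2x)(w_xx + 4w_x + 4w), u_tt = exp(2x)w_tt; substituting and dividing by exp(2x), the lower-order terms cancel: w_tt = w_xx (standard wave equation).
Data for w: w(x,0) = exp(-2x)u(x,0) = sin(2x) + 2sin(4x); w_t(x,0) = exp(-2x)u_t(x,0) = 6sin(3x). The boundary conditions carry over: w(0,t) = w(π,t) = 0.
Separating variables: w = Σ [A_n cos(ω_n t) + B_n sin(ω_n t)] sin(nx), ω_n = n. From ICs (B_n = velocity coefficient / ω_n): A_2=1, A_4=2, B_3=2.
So w(x,t) = 2sin(3t)sin(3x) + sin(2x)cos(2t) + 2sin(4x)cos(4t), and u(x,t) = exp(2x)w(x,t).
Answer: u(x, t) = 2exp(2x)sin(3t)sin(3x) + exp(2x)sin(2x)cos(2t) + 2exp(2x)sin(4x)cos(4t)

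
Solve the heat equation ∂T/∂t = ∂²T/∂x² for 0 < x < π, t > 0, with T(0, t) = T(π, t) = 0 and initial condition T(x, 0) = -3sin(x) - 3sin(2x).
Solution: Separating variables: T = Σ c_n exp(-n²t) sin(nx). From T(x,0) = -3sin(x) - 3sin(2x): c_1=-3, c_2=-3.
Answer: T(x, t) = -3exp(-t)sin(x) - 3exp(-4t)sin(2x)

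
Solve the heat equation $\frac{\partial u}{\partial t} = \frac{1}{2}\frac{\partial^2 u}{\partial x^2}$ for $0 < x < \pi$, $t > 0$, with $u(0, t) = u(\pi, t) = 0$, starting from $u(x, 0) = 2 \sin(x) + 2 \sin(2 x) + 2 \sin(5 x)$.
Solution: Separating variables: $u = \sum c_n e^{-n^2t/2} \sin(nx)$. From $u(x,0) = 2 \sin(x) + 2 \sin(2 x) + 2 \sin(5 x)$: $c_1=2, c_2=2, c_5=2$.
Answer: $u(x, t) = 2 e^{-2 t} \sin(2 x) + 2 e^{-t/2} \sin(x) + 2 e^{-25 t/2} \sin(5 x)$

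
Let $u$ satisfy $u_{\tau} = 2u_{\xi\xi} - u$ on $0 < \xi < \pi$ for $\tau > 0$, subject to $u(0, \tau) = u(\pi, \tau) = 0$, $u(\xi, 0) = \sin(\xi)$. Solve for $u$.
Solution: Substitute $u = e^{-\tau}w$, i.e. $w = e^{\tau}u$.
By the product rule, $u_{\tau} = e^{-\tau}(w_{\tau} - w)$, $u_{\xi\xi} = e^{-\tau}w_{\xi\xi}$.
Substituting into the PDE and dividing by $e^{-\tau}$: $w_{\tau} - w = 2w_{\xi\xi} - w$.
The lower-order terms cancel, leaving the standard heat equation $w_{\tau} = 2w_{\xi\xi}$.
Initial data for $w$: $w(\xi,0) = u(\xi,0) = \sin(\xi)$. The boundary conditions carry over: $w(0,\tau) = w(\pi,\tau) = 0$.
Solve for $w$:
  Using separation of variables $w = X(\xi)T(\tau)$:
  Eigenfunctions: $\sin(n\xi)$, $n = 1, 2, 3, \ldots$
  General solution: $w(\xi, \tau) = \sum c_n \sin(n\xi) e^{-2n^2 \tau}$
  Matching $w(\xi,0) = \sin(\xi)$ term by term: $c_1=1$.
Hence $w(\xi,\tau) = e^{-2 \tau} \sin(\xi)$.
Transform back: $u(\xi,\tau) = e^{-\tau}w(\xi,\tau)$.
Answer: $u(\xi, \tau) = e^{-3 \tau} \sin(\xi)$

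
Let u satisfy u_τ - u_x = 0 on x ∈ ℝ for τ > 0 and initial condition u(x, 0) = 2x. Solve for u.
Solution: By method of characteristics (waves move left with speed 1):
Along characteristics x + τ = const, u is constant, so u(x,τ) = f(x + τ) with f = u(·, 0).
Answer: u(x, τ) = 2x + 2τ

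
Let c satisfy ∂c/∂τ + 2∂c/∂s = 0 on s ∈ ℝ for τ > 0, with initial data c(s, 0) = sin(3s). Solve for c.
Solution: By method of characteristics (waves move right with speed 2):
Along characteristics s - 2τ = const, c is constant, so c(s,τ) = f(s - 2τ) with f = c(·, 0).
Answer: c(s, τ) = sin(3s - 6τ)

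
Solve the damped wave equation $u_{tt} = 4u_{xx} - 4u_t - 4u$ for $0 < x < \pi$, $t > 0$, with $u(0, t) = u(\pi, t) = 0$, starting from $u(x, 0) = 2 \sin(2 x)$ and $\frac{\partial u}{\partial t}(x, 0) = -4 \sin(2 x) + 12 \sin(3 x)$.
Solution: Substitute $u = e^{-2t}w$, i.e. $w = e^{2t}u$.
By the product rule, $u_t = e^{-2t}(w_t - 2w)$, $u_{tt} = e^{-2t}(w_{tt} - 4w_t + 4w)$, $u_{xx} = e^{-2t}w_{xx}$.
Substituting into the PDE and dividing by $e^{-2t}$: $w_{tt} - 4w_t + 4w = 4w_{xx} - 4(w_t - 2w) - 4w$.
The lower-order terms cancel, leaving the standard wave equation $w_{tt} = 4w_{xx}$.
Initial data for $w$: $w(x,0) = u(x,0) = 2 \sin(2 x)$; $w_t(x,0) = u_t(x,0) + 2u(x,0) = 12 \sin(3 x)$. The boundary conditions carry over: $w(0,t) = w(\pi,t) = 0$.
Solve for $w$:
  Using separation of variables $w = X(x)T(t)$:
  Eigenfunctions: $\sin(nx)$, $n = 1, 2, 3, \ldots$
  General solution: $w(x, t) = \sum [A_n \cos(2n t) + B_n \sin(2n t)] \sin(nx)$
  From $w(x,0) = 2 \sin(2 x)$: $A_2=2$. From $w_t(x,0) = 12 \sin(3 x)$, using $w_t(x,0) = \sum \omega_n B_n \sin(nx)$ with $\omega_n = 2n$: $B_3 = 12/6 = 2$.
Hence $w(x,t) = 2 \sin(6 t) \sin(3 x) + 2 \sin(2 x) \cos(4 t)$.
Transform back: $u(x,t) = e^{-2t}w(x,t)$.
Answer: $u(x, t) = 2 e^{-2 t} \sin(6 t) \sin(3 x) + 2 e^{-2 t} \sin(2 x) \cos(4 t)$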